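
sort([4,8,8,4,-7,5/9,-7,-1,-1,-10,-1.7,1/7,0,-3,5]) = [-10,-7,-7,-3,-1.7,-1,-1,0,1/7,5/9,4,4,5,8,8]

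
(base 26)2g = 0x44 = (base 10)68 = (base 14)4c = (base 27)2e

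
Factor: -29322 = -1 * 2^1 * 3^4 * 181^1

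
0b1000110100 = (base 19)1ad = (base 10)564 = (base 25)me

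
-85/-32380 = 17/6476 ≈ 0.00263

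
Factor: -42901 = -1*42901^1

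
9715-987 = 8728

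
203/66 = 3 + 5/66 ≈ 3.08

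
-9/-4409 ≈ 0.00204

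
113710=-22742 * (-5)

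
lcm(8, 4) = 8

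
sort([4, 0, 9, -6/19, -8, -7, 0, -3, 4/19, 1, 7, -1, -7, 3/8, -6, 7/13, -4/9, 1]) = [-8, -7, -7, -6, -3, -1, -4/9, -6/19, 0, 0, 4/19, 3/8, 7/13, 1, 1, 4, 7, 9]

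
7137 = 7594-457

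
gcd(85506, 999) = 3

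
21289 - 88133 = -66844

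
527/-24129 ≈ -0.0218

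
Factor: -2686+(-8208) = -1*2^1*13^1*419^1 = -10894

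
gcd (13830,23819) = 1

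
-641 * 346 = -221786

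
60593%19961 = 710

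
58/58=1=1.00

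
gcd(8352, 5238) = 18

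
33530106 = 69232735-35702629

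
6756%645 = 306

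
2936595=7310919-4374324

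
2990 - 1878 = 1112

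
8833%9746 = 8833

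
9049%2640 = 1129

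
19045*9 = 171405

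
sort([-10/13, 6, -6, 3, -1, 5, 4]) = [-6, -1, -10/13, 3, 4, 5, 6]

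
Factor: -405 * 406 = -1 * 2^1 * 3^4 * 5^1 * 7^1 * 29^1 = -164430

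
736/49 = 15 + 1/49 ≈ 15.02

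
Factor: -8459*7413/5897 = -1*3^1*7^1*11^1*353^1*769^1*5897^(-1) = -62706567/5897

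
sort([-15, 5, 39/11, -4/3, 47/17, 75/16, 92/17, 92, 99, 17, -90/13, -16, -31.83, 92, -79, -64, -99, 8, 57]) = [-99, -79, -64, -31.83, -16, -15, -90/13, -4/3, 47/17, 39/11, 75/16, 5, 92/17, 8, 17, 57, 92, 92, 99]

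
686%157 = 58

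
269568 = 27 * 9984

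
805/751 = 1 + 54/751 ≈ 1.07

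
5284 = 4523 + 761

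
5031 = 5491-460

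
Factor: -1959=-1 * 3^1 * 653^1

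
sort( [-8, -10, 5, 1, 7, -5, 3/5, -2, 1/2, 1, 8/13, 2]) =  [-10, -8, -5, -2, 1/2, 3/5, 8/13, 1, 1, 2, 5, 7]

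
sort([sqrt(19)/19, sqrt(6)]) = [sqrt(19)/19, sqrt(6)]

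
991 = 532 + 459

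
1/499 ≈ 0.00200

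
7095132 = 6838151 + 256981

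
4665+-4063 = 602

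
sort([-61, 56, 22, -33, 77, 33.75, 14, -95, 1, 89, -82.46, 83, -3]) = [-95, -82.46, -61, -33, -3, 1, 14, 22, 33.75, 56, 77, 83, 89]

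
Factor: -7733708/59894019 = -1 * 2^2 * 3^(-3) * 17^1 * 29^(-1) * 76493^(-1) * 113731^1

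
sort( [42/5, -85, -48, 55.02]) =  [-85, -48, 42/5, 55.02]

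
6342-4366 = 1976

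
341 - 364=-23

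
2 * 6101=12202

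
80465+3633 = 84098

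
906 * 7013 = 6353778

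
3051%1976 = 1075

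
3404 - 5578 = -2174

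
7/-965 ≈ -0.00725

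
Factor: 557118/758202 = 3^3 * 19^1 * 107^(-1) * 181^1 * 1181^(-1) = 92853/126367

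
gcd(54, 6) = 6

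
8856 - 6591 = 2265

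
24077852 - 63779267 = -39701415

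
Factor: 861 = 3^1*7^1*41^1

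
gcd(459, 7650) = 153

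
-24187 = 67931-92118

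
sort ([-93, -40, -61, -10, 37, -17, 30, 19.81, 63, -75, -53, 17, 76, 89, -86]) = [-93, -86, -75, -61, -53, -40, -17, -10, 17, 19.81, 30, 37, 63, 76, 89]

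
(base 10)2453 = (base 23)4ef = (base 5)34303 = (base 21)5bh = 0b100110010101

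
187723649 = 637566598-449842949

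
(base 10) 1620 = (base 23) 31a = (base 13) 978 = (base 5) 22440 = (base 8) 3124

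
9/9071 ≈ 0.000992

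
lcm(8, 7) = 56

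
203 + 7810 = 8013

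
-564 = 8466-9030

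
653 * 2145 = 1400685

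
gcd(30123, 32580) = 9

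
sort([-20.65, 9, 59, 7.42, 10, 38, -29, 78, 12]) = [-29, -20.65, 7.42, 9, 10, 12, 38, 59, 78]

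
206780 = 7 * 29540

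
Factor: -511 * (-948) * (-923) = -1 * 2^2 * 3^1 * 7^1 * 13^1 * 71^1 * 73^1 * 79^1 = -447127044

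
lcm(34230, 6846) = 34230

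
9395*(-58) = -544910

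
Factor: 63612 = 2^2*3^3*19^1*31^1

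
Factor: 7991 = 61^1*131^1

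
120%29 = 4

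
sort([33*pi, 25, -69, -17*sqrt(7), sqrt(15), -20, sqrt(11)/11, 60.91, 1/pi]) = [-69, -17*sqrt(7), -20, sqrt(11)/11, 1/pi, sqrt(15), 25, 60.91, 33*pi]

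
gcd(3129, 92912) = 1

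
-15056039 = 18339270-33395309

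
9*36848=331632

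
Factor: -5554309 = -1*1319^1*4211^1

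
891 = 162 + 729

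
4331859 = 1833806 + 2498053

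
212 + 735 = 947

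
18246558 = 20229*902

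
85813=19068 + 66745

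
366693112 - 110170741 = 256522371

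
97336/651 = 149 + 337/651 ≈ 149.52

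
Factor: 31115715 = 3^1 * 5^1 * 59^1 * 35159^1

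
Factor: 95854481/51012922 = 2^(-1) * 907^1 * 105683^1 * 25506461^(-1)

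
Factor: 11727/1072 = 2^(-4)*3^2*67^(-1)*1303^1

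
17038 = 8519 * 2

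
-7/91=-1/13 ≈ -0.0769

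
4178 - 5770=-1592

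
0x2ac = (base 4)22230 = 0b1010101100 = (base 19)1h0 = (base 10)684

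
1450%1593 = 1450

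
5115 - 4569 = 546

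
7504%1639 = 948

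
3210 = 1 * 3210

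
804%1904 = 804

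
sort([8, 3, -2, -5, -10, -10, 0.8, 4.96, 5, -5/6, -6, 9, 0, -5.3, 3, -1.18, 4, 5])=[-10, -10, -6, -5.3, -5, -2, -1.18, -5/6, 0, 0.8, 3, 3, 4, 4.96, 5, 5, 8, 9]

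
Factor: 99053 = 99053^1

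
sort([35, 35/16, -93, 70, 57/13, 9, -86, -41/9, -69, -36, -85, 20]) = [-93, -86, -85, -69, -36, -41/9, 35/16, 57/13, 9, 20, 35, 70]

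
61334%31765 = 29569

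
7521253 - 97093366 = -89572113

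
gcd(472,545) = 1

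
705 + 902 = 1607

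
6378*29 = 184962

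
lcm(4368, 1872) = 13104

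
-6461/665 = -9 - 68/95≈-9.72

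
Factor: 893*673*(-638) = -1*2^1*11^1*19^1*29^1*47^1*673^1 = -383430982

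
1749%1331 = 418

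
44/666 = 22/333 ≈ 0.0661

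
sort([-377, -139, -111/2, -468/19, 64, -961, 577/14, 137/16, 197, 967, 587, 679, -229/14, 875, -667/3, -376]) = [-961, -377, -376, -667/3, -139, -111/2, -468/19, -229/14, 137/16, 577/14, 64, 197, 587, 679, 875, 967]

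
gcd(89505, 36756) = 9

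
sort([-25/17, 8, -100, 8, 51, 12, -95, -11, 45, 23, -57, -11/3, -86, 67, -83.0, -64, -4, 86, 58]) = [-100, -95, -86, -83.0, -64, -57, -11, -4, -11/3, -25/17, 8, 8, 12, 23, 45, 51, 58, 67, 86]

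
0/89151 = 0 = 0.00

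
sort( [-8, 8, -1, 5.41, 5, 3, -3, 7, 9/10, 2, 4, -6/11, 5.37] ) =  [-8, -3, -1, -6/11, 9/10, 2, 3, 4, 5, 5.37, 5.41, 7, 8] 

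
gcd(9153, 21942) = 9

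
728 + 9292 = 10020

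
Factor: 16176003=3^1 * 5392001^1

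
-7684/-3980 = 1 + 926/995 ≈ 1.93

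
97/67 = 1 + 30/67 ≈ 1.45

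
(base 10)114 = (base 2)1110010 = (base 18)66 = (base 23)4m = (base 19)60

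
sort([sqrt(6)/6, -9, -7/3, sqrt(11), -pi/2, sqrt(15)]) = [-9, -7/3, -pi/2, sqrt(6)/6, sqrt(11), sqrt(15)]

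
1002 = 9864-8862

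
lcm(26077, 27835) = 2477315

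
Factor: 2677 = 2677^1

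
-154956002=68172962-223128964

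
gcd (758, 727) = 1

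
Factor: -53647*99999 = -1*3^2*11^1*41^1*271^1*4877^1 = -5364646353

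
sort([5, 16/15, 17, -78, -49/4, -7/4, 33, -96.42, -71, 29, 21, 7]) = [-96.42, -78, -71, -49/4, -7/4, 16/15, 5, 7, 17, 21, 29, 33]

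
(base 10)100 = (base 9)121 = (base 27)3j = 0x64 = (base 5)400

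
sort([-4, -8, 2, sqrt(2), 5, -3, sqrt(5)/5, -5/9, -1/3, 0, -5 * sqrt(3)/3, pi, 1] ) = [-8, -4, -3, -5 * sqrt(3)/3, -5/9, -1/3, 0, sqrt(5)/5, 1, sqrt(2), 2, pi, 5] 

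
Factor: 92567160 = 2^3 * 3^2 * 5^1 * 7^1 * 109^1 * 337^1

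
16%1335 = 16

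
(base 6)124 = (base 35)1h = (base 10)52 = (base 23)26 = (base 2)110100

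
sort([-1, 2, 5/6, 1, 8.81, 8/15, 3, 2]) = [-1, 8/15, 5/6, 1, 2, 2, 3, 8.81]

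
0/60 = 0 = 0.00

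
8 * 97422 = 779376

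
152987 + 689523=842510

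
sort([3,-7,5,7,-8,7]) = [-8,-7,3,5,7,7]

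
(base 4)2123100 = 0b10011011010000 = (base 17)2068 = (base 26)ei4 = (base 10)9936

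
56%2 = 0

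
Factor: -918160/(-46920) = 2^1*3^(-1)*17^(-1)*499^1 = 998/51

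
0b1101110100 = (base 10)884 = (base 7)2402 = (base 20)244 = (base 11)734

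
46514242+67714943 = 114229185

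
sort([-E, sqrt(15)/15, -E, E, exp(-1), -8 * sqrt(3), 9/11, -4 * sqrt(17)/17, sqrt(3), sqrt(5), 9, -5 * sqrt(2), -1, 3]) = [-8 * sqrt(3), -5 * sqrt(2), -E, -E, -1, -4 * sqrt(17)/17, sqrt(15)/15, exp(-1), 9/11, sqrt(3), sqrt(5), E, 3, 9]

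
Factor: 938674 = 2^1*11^1*42667^1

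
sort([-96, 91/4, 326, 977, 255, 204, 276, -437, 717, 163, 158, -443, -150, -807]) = [-807, -443, -437, -150, -96, 91/4, 158, 163, 204, 255, 276, 326, 717, 977]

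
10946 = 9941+1005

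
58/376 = 29/188 ≈ 0.154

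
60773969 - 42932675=17841294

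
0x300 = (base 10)768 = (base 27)11c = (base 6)3320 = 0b1100000000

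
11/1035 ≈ 0.0106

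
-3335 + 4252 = 917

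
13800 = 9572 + 4228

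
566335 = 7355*77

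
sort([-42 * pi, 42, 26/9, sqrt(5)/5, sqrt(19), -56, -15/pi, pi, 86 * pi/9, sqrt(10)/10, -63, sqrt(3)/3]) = [-42 * pi, -63, -56, -15/pi, sqrt(10)/10, sqrt(5)/5, sqrt(3)/3, 26/9, pi, sqrt(19), 86 * pi/9, 42]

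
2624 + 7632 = 10256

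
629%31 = 9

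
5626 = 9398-3772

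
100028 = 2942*34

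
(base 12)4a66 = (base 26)cc6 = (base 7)33402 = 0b10000011101110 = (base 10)8430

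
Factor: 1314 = 2^1*3^2*73^1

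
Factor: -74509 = -1 * 74509^1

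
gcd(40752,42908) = 4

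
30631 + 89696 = 120327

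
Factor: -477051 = -1 * 3^1 * 159017^1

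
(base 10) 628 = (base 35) hx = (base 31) k8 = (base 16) 274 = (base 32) jk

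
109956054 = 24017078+85938976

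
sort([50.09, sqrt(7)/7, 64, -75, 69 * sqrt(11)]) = [-75, sqrt(7)/7, 50.09, 64, 69 * sqrt(11)]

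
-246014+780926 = 534912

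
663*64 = 42432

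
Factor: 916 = 2^2*229^1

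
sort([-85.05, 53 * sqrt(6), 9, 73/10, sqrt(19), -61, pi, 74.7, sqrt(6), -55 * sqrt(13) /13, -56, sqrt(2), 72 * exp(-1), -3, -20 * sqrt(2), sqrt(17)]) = [-85.05, -61, -56, -20 * sqrt(2), -55 * sqrt(13) /13, -3, sqrt(2), sqrt(6), pi, sqrt(17), sqrt(19), 73/10, 9, 72 * exp(-1), 74.7, 53 * sqrt(6)]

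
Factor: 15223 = 13^1*1171^1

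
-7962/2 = -3981 = -3981.00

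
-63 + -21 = -84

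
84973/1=84973=84973.00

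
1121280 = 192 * 5840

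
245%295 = 245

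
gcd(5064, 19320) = 24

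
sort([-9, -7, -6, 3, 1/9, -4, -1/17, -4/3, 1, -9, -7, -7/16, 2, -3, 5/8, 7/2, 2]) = [-9, -9, -7, -7, -6, -4, -3, -4/3, -7/16, -1/17, 1/9, 5/8, 1, 2, 2, 3, 7/2]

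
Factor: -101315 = -1*5^1*23^1*881^1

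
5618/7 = 802+4/7≈802.57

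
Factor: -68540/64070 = -1*2^1*23^1*43^(-1) = -46/43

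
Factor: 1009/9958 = 2^(-1)*13^(-1)*383^(-1)*1009^1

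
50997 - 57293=-6296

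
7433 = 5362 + 2071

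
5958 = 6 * 993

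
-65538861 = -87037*753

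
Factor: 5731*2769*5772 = 2^2*3^2*11^1*13^2*37^1*71^1*521^1 = 91596670308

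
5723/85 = 67 + 28/85 ≈ 67.33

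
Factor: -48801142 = -1*2^1*13^1*29^1*59^1*1097^1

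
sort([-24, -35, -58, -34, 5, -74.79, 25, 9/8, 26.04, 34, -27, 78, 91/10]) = [-74.79, -58, -35, -34, -27, -24, 9/8, 5, 91/10, 25, 26.04, 34, 78]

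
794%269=256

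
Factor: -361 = -1 * 19^2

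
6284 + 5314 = 11598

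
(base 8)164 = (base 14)84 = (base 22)56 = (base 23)51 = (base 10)116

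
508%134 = 106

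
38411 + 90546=128957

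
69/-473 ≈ -0.146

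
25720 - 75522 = -49802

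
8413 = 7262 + 1151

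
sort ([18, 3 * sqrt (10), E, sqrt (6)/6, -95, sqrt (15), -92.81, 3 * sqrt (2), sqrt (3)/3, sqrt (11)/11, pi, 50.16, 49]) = [-95, -92.81, sqrt (11)/11, sqrt (6)/6, sqrt (3)/3, E, pi, sqrt (15), 3 * sqrt (2), 3 * sqrt (10), 18, 49, 50.16]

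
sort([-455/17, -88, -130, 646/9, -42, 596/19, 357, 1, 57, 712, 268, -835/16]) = [-130, -88, -835/16, -42, -455/17, 1, 596/19, 57, 646/9, 268, 357, 712]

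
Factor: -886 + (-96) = -1 * 2^1 * 491^1 = -982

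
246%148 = 98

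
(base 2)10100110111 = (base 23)2c1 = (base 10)1335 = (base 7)3615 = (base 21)30c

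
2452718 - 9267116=-6814398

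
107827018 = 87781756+20045262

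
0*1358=0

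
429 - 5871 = -5442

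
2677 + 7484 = 10161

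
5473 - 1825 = 3648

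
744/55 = 13+29/55 ≈ 13.53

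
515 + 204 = 719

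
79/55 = 1 + 24/55≈1.44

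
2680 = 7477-4797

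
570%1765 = 570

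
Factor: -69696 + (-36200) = -1 * 2^3 * 7^1 * 31^1 * 61^1 = -105896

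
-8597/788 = -10 - 717/788 ≈ -10.91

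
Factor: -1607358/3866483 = -1*2^1*3^1*29^(-1)*133327^(-1)*267893^1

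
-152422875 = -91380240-61042635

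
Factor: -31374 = -1*2^1*3^3*7^1*83^1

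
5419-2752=2667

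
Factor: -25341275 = -1*5^2*439^1*2309^1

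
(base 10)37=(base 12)31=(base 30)17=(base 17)23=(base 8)45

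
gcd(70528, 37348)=4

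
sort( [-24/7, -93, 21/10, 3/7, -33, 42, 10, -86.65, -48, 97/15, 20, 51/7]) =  [-93, -86.65, -48, -33, -24/7, 3/7, 21/10, 97/15, 51/7, 10, 20, 42]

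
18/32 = 9/16 ≈ 0.563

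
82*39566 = 3244412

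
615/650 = 123/130 ≈ 0.946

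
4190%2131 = 2059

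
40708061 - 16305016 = 24403045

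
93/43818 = 31/14606≈0.00212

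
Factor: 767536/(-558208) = -1 * 2^(-3) * 11^1 = -11/8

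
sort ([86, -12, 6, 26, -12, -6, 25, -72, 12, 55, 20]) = [-72, -12, -12, -6, 6, 12, 20, 25, 26, 55, 86]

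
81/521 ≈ 0.155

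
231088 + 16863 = 247951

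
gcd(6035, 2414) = 1207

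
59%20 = 19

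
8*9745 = 77960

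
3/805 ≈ 0.00373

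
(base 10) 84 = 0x54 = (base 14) 60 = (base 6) 220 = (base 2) 1010100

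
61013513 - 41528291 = 19485222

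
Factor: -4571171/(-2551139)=11^1 * 17^(-1) * 149^1 * 2789^1 * 150067^(-1)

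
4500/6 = 750 = 750.00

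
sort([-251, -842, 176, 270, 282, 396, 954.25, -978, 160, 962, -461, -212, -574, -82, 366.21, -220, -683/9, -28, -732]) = [-978, -842, -732, -574, -461, -251, -220, -212, -82, -683/9, -28, 160, 176, 270, 282, 366.21, 396, 954.25, 962]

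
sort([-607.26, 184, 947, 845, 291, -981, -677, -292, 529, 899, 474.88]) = [-981, -677, -607.26, -292, 184, 291, 474.88, 529, 845, 899, 947]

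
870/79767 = 290/26589≈0.0109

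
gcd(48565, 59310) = 5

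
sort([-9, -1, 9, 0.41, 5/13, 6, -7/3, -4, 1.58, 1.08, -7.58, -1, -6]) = [-9, -7.58, -6, -4, -7/3, -1, -1, 5/13, 0.41, 1.08, 1.58, 6, 9]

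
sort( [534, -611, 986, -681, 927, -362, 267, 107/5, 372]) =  [-681, -611, -362, 107/5, 267, 372, 534, 927, 986]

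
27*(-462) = -12474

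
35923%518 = 181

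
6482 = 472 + 6010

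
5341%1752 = 85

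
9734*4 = 38936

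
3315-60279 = -56964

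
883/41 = 21 + 22/41 ≈ 21.54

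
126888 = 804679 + -677791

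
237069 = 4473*53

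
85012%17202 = 16204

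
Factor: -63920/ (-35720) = 2^1 * 17^1 * 19^ (-1) = 34/19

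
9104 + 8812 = 17916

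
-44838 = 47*(-954)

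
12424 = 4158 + 8266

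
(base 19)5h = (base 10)112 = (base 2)1110000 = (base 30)3m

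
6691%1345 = 1311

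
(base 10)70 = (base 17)42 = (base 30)2a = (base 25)2k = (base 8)106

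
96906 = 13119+83787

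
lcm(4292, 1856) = 68672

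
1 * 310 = 310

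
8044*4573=36785212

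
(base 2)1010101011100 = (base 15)1948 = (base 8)12534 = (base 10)5468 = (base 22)b6c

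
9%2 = 1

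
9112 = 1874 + 7238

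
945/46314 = 105/5146 ≈ 0.0204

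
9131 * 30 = 273930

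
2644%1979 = 665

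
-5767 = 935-6702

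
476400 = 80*5955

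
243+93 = 336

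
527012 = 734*718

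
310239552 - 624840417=-314600865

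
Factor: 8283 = 3^1 * 11^1 * 251^1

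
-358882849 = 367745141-726627990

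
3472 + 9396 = 12868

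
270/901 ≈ 0.300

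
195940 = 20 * 9797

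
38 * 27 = 1026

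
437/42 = 10 + 17/42 ≈ 10.40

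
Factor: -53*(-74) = 2^1*37^1*53^1 = 3922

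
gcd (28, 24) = 4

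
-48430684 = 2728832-51159516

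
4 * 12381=49524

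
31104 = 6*5184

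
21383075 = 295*72485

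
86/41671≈0.00206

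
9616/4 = 2404 = 2404.00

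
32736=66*496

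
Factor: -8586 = -1*2^1*3^4*53^1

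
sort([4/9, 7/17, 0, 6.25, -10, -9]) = [-10, -9, 0, 7/17, 4/9, 6.25]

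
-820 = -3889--3069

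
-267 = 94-361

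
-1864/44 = -466/11 ≈ -42.36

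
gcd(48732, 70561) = 1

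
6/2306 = 3/1153 ≈ 0.00260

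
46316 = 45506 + 810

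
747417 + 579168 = 1326585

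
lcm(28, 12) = 84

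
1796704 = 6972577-5175873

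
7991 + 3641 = 11632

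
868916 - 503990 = 364926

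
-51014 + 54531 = 3517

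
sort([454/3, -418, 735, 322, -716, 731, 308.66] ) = [-716, -418, 454/3, 308.66, 322, 731, 735] 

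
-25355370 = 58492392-83847762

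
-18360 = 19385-37745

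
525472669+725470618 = 1250943287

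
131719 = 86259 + 45460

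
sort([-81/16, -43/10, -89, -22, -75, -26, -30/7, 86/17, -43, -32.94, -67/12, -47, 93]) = [-89, -75, -47, -43, -32.94, -26, -22, -67/12, -81/16, -43/10, -30/7, 86/17, 93]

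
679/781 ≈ 0.869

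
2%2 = 0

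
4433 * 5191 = 23011703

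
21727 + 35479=57206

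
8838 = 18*491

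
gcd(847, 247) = 1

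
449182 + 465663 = 914845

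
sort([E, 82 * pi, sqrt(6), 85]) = [sqrt(6), E, 85, 82 * pi]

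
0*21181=0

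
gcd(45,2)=1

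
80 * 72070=5765600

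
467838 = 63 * 7426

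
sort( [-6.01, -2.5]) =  [-6.01, -2.5]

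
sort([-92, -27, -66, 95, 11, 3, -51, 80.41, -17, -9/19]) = [-92, -66, -51, -27, -17, -9/19, 3, 11, 80.41, 95]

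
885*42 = 37170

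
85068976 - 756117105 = -671048129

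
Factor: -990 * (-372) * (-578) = -1 * 2^4 * 3^3 * 5^1 * 11^1 * 17^2 * 31^1 = -212865840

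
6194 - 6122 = 72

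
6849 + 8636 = 15485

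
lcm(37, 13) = 481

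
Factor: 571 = 571^1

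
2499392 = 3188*784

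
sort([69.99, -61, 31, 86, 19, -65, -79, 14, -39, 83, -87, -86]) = [-87, -86, -79, -65, -61, -39, 14, 19, 31, 69.99, 83, 86]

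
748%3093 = 748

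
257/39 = 6+23/39 ≈ 6.59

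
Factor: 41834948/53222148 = 3^(-2)*7^(-1)*211199^(-1)*10458737^1 = 10458737/13305537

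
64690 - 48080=16610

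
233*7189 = 1675037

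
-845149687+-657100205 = -1502249892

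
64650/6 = 10775 = 10775.00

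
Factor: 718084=2^2*31^1*5791^1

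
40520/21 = 1929 + 11/21 ≈ 1929.52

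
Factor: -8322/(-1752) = 2^(-2) * 19^1 = 19/4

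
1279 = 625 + 654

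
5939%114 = 11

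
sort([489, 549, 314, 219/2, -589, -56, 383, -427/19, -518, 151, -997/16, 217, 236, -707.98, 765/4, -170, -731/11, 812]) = [-707.98, -589, -518, -170, -731/11, -997/16, -56, -427/19, 219/2, 151, 765/4, 217, 236, 314, 383, 489, 549, 812]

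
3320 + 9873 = 13193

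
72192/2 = 36096 = 36096.00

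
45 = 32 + 13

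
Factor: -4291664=-1*2^4*13^1*47^1*439^1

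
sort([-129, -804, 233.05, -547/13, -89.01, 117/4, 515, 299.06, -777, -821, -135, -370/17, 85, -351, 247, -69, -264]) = [-821, -804, -777, -351, -264, -135, -129, -89.01, -69, -547/13, -370/17, 117/4, 85, 233.05, 247, 299.06, 515]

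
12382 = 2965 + 9417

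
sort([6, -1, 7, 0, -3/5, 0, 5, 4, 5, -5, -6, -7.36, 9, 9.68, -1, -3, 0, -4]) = [-7.36, -6, -5, -4, -3, -1, -1, -3/5, 0, 0, 0, 4, 5, 5, 6, 7, 9, 9.68]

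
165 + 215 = 380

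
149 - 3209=-3060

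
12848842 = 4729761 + 8119081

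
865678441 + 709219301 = 1574897742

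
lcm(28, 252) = 252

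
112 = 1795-1683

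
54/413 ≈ 0.131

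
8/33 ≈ 0.242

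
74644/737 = 101+207/737 ≈ 101.28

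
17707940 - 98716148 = -81008208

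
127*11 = 1397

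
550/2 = 275 = 275.00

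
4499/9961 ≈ 0.452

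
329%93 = 50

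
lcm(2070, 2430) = 55890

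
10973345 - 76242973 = -65269628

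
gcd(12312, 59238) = 54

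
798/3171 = 38/151 ≈ 0.252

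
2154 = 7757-5603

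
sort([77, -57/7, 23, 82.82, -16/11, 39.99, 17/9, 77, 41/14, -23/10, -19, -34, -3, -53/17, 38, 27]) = [-34, -19, -57/7, -53/17, -3, -23/10, -16/11, 17/9, 41/14, 23, 27, 38, 39.99, 77, 77, 82.82]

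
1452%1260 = 192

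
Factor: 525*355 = 3^1*5^3*7^1*71^1 = 186375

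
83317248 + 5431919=88749167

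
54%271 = 54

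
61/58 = 1+3/58 ≈ 1.05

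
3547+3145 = 6692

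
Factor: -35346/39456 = -1*2^(-4)*3^(-1)*43^1 = -43/48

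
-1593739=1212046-2805785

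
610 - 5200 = -4590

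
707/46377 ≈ 0.0152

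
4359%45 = 39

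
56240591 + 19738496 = 75979087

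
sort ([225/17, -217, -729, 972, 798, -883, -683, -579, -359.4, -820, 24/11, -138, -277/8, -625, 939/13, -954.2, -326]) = [-954.2, -883, -820, -729, -683, -625, -579, -359.4, -326, -217, -138, -277/8, 24/11, 225/17, 939/13, 798, 972]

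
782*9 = 7038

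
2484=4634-2150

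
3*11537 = 34611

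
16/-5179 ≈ -0.00309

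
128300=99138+29162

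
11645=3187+8458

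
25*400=10000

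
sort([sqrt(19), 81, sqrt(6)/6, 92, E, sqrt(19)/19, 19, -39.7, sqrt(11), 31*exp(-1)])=[-39.7, sqrt(19)/19, sqrt(6)/6, E, sqrt(11), sqrt(19), 31*exp(-1), 19, 81, 92]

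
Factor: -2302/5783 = -1 * 2^1 * 1151^1 * 5783^(-1)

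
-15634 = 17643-33277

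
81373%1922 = 649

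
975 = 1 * 975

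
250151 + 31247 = 281398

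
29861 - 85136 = -55275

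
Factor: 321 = 3^1 * 107^1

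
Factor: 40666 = 2^1 * 20333^1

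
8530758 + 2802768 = 11333526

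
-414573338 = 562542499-977115837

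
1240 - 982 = 258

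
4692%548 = 308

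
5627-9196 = -3569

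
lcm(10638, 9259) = 499986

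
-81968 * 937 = -76804016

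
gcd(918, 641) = 1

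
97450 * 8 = 779600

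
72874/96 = 759+5/48 ≈ 759.10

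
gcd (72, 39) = 3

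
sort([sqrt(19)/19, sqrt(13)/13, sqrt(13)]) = [sqrt(19)/19, sqrt(13)/13, sqrt(13)]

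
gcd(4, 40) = 4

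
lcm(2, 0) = 0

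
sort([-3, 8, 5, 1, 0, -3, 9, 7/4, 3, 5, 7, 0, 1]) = [-3, -3, 0, 0, 1, 1, 7/4, 3, 5, 5, 7, 8, 9]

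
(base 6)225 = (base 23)3k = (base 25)3e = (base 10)89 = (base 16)59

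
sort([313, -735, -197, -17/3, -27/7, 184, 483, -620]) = [-735, -620, -197, -17/3, -27/7, 184, 313, 483]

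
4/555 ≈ 0.00721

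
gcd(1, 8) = 1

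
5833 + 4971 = 10804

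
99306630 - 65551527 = 33755103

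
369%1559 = 369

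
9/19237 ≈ 0.000468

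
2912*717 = 2087904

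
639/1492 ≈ 0.428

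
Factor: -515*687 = -1*3^1*5^1*103^1*229^1 = -353805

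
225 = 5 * 45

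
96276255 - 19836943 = 76439312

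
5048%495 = 98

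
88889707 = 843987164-755097457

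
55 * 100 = 5500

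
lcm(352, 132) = 1056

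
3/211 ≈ 0.0142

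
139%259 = 139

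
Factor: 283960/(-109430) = -1 * 2^2 * 229^1 * 353^(-1) = -916/353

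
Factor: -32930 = -1 * 2^1 * 5^1 * 37^1 * 89^1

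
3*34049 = 102147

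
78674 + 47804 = 126478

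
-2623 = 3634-6257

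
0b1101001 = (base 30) 3f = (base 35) 30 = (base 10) 105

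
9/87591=3/29197 ≈ 0.000103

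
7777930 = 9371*830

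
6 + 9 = 15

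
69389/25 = 2775+14/25 = 2775.56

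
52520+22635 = 75155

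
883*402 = 354966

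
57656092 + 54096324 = 111752416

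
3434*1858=6380372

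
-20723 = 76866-97589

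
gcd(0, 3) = 3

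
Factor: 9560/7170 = 2^2*3^ (-1) = 4/3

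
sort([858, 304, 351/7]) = [351/7, 304, 858]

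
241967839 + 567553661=809521500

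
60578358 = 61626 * 983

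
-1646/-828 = 1 + 409/414 ≈ 1.99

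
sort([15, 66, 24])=[15, 24, 66]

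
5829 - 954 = 4875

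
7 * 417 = 2919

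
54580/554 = 27290/277≈98.52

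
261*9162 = 2391282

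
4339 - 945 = 3394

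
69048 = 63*1096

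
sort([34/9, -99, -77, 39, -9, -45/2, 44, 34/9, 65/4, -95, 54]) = [-99, -95, -77, -45/2, -9, 34/9, 34/9, 65/4, 39, 44, 54]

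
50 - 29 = 21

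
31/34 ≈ 0.912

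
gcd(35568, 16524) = 36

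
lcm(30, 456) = 2280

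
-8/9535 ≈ -0.000839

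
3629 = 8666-5037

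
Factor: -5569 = -1 * 5569^1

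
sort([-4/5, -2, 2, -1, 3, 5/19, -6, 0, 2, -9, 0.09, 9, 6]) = [-9, -6, -2, -1, -4/5, 0, 0.09, 5/19, 2, 2, 3, 6, 9]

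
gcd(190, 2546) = 38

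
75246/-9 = -25082/3 ≈ -8360.67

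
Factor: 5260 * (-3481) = -1 * 2^2 * 5^1 * 59^2 * 263^1 = -18310060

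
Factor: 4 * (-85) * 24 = -1 * 2^5 * 3^1 * 5^1 * 17^1 = -8160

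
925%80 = 45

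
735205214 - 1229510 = 733975704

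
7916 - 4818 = 3098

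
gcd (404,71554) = 2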